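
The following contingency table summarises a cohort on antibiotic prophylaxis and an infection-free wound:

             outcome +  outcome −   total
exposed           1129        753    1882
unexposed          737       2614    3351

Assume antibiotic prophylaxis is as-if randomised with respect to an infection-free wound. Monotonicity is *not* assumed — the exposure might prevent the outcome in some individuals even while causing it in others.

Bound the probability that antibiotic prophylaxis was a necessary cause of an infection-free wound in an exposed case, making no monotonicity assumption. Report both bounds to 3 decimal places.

0.633 ≤ PN ≤ 1.000

p₁ = P(outcome | exposed) = 1129/1882 = 0.59989
p₀ = P(outcome | unexposed) = 737/3351 = 0.21993
Under exogeneity alone the bounds on PN are max{0,(p₁−p₀)/p₁} ≤ PN ≤ min{1,(1−p₀)/p₁}.
  lower = (p₁ − p₀)/p₁ = 0.37996 / 0.59989 ≈ 0.6334
  upper = min{1, (1 − p₀)/p₁} = 0.78007 / 0.59989 ≈ 1.3003 → capped at 1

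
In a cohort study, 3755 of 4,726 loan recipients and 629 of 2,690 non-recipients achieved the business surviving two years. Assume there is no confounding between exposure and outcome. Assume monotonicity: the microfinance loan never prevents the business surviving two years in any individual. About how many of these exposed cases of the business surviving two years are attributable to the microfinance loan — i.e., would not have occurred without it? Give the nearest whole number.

p₁ = P(outcome | exposed) = 3755/4726 = 0.79454
p₀ = P(outcome | unexposed) = 629/2690 = 0.23383
PN = (p₁ − p₀)/p₁ = (0.79454 − 0.23383) / 0.79454 ≈ 0.70571.
Attributable cases ≈ PN × (exposed cases) = 0.70571 × 3755 ≈ 2649.92.

about 2650 cases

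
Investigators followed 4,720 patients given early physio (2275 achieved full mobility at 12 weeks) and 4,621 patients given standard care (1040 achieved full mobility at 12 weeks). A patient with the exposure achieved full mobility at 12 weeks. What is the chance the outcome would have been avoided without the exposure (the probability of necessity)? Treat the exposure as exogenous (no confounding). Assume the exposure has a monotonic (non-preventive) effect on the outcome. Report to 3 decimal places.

PN ≈ 0.533

p₁ = P(outcome | exposed) = 2275/4720 = 0.48199
p₀ = P(outcome | unexposed) = 1040/4621 = 0.22506
Under exogeneity and monotonicity, PN = (p₁ − p₀) / p₁.
PN = (0.48199 − 0.22506) / 0.48199 = 0.25693 / 0.48199 ≈ 0.5331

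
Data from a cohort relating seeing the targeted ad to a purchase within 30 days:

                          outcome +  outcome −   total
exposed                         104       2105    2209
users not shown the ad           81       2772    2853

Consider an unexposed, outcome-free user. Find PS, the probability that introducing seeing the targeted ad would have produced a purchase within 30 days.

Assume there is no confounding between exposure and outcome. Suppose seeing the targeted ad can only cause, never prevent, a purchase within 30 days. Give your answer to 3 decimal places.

PS ≈ 0.019

p₁ = P(outcome | exposed) = 104/2209 = 0.04708
p₀ = P(outcome | unexposed) = 81/2853 = 0.028391
Under exogeneity and monotonicity, PS = (p₁ − p₀) / (1 − p₀).
PS = (0.04708 − 0.028391) / (1 − 0.028391) = 0.018689 / 0.97161 ≈ 0.0192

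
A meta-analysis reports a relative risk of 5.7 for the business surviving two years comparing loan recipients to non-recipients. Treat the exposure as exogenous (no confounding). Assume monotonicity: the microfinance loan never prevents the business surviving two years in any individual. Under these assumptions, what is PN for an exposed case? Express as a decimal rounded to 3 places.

PN ≈ 0.825

Under exogeneity and monotonicity, PN = (RR − 1) / RR = 1 − 1/RR.
PN = (5.7 − 1) / 5.7 = 4.7 / 5.7 ≈ 0.8246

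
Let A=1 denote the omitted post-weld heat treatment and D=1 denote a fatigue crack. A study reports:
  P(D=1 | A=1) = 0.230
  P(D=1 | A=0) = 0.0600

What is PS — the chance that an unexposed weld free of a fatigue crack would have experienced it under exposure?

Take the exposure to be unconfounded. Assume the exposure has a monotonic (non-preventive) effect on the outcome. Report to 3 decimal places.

Let p₁ = 0.23, p₀ = 0.06.
Under exogeneity and monotonicity, PS = (p₁ − p₀) / (1 − p₀).
PS = (0.23 − 0.06) / (1 − 0.06) = 0.17 / 0.94 ≈ 0.1809

PS ≈ 0.181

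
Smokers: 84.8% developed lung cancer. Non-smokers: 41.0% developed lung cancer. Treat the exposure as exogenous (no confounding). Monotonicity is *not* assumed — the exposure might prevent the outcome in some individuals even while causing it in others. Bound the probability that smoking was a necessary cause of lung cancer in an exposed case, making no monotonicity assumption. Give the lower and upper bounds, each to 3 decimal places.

0.517 ≤ PN ≤ 0.696

p₁ = 0.848, p₀ = 0.41.
Under exogeneity alone the bounds on PN are max{0,(p₁−p₀)/p₁} ≤ PN ≤ min{1,(1−p₀)/p₁}.
  lower = (p₁ − p₀)/p₁ = 0.438 / 0.848 ≈ 0.5165
  upper = min{1, (1 − p₀)/p₁} = 0.59 / 0.848 ≈ 0.6958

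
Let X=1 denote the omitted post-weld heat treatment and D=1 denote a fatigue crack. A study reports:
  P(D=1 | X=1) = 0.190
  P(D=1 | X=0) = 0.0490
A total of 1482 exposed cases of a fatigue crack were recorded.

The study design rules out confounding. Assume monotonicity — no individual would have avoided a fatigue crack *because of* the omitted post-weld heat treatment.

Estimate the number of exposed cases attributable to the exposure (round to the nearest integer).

about 1100 cases

Let p₁ = 0.19, p₀ = 0.049.
PN = (p₁ − p₀)/p₁ = (0.19 − 0.049) / 0.19 ≈ 0.74211.
Attributable cases ≈ PN × (exposed cases) = 0.74211 × 1482 ≈ 1099.80.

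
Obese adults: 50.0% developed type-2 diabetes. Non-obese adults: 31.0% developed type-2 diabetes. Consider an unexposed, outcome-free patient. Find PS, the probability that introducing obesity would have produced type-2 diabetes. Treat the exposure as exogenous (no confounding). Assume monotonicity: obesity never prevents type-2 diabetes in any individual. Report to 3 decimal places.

p₁ = 0.5, p₀ = 0.31.
Under exogeneity and monotonicity, PS = (p₁ − p₀) / (1 − p₀).
PS = (0.5 − 0.31) / (1 − 0.31) = 0.19 / 0.69 ≈ 0.2754

PS ≈ 0.275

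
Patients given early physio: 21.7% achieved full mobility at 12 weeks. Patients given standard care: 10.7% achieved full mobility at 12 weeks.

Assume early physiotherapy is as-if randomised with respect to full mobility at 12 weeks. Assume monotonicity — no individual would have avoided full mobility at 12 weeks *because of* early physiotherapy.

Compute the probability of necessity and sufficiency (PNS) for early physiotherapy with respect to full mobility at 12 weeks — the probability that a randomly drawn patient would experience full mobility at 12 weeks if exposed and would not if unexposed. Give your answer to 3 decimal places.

p₁ = 0.217, p₀ = 0.107.
Under exogeneity and monotonicity, PNS = p₁ − p₀.
PNS = 0.217 − 0.107 = 0.11

PNS ≈ 0.110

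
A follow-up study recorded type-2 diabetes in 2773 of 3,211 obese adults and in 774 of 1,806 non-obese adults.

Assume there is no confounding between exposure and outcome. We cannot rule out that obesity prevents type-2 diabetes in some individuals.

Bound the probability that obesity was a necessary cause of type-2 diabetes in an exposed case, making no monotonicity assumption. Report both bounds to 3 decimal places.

p₁ = P(outcome | exposed) = 2773/3211 = 0.86359
p₀ = P(outcome | unexposed) = 774/1806 = 0.42857
Under exogeneity alone the bounds on PN are max{0,(p₁−p₀)/p₁} ≤ PN ≤ min{1,(1−p₀)/p₁}.
  lower = (p₁ − p₀)/p₁ = 0.43502 / 0.86359 ≈ 0.5037
  upper = min{1, (1 − p₀)/p₁} = 0.57143 / 0.86359 ≈ 0.6617

0.504 ≤ PN ≤ 0.662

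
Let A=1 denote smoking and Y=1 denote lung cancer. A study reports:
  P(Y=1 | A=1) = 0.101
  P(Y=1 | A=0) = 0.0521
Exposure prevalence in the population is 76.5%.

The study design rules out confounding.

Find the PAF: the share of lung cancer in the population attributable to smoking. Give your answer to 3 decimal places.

PAF ≈ 0.418

Let p₁ = 0.101, p₀ = 0.0521.
Overall risk P(Y=1) = π·p₁ + (1−π)·p₀ = 0.765×0.101 + 0.235×0.0521 = 0.089509.
Under exogeneity, PAF = [P(Y=1) − p₀] / P(Y=1).
PAF = (0.089509 − 0.0521) / 0.089509 ≈ 0.4179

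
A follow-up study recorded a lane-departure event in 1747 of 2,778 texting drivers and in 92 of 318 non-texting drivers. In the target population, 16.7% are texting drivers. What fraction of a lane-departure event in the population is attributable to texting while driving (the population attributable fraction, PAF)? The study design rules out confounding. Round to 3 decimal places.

PAF ≈ 0.164

p₁ = P(outcome | exposed) = 1747/2778 = 0.62887
p₀ = P(outcome | unexposed) = 92/318 = 0.28931
Overall risk P(Y=1) = π·p₁ + (1−π)·p₀ = 0.167×0.62887 + 0.833×0.28931 = 0.34601.
Under exogeneity, PAF = [P(Y=1) − p₀] / P(Y=1).
PAF = (0.34601 − 0.28931) / 0.34601 ≈ 0.1639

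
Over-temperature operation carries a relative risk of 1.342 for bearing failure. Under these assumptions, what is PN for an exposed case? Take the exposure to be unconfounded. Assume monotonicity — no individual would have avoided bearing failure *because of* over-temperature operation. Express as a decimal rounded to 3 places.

PN ≈ 0.255

Under exogeneity and monotonicity, PN = (RR − 1) / RR = 1 − 1/RR.
PN = (1.342 − 1) / 1.342 = 0.342 / 1.342 ≈ 0.2548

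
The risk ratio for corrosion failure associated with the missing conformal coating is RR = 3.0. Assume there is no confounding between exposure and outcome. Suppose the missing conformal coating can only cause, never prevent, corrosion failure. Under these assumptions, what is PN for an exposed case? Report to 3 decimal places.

Under exogeneity and monotonicity, PN = (RR − 1) / RR = 1 − 1/RR.
PN = (3.0 − 1) / 3.0 = 2 / 3.0 ≈ 0.6667

PN ≈ 0.667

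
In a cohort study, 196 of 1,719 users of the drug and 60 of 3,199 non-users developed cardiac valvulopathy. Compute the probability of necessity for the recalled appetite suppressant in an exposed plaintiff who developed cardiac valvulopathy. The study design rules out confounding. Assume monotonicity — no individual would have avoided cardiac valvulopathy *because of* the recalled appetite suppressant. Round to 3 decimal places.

PN ≈ 0.836

p₁ = P(outcome | exposed) = 196/1719 = 0.11402
p₀ = P(outcome | unexposed) = 60/3199 = 0.018756
Under exogeneity and monotonicity, PN = (p₁ − p₀) / p₁.
PN = (0.11402 − 0.018756) / 0.11402 = 0.095264 / 0.11402 ≈ 0.8355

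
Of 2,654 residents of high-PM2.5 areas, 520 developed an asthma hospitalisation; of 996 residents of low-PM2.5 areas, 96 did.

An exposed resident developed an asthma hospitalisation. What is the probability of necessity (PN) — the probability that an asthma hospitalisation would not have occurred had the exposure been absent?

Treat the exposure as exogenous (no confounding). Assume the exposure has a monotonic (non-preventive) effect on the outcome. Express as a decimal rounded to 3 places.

p₁ = P(outcome | exposed) = 520/2654 = 0.19593
p₀ = P(outcome | unexposed) = 96/996 = 0.096386
Under exogeneity and monotonicity, PN = (p₁ − p₀) / p₁.
PN = (0.19593 − 0.096386) / 0.19593 = 0.099545 / 0.19593 ≈ 0.5081

PN ≈ 0.508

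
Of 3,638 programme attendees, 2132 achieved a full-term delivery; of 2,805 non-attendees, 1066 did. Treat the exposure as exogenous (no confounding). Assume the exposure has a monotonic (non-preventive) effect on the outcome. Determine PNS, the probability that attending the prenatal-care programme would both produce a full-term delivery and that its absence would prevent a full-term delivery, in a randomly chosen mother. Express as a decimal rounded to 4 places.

PNS ≈ 0.2060

p₁ = P(outcome | exposed) = 2132/3638 = 0.58604
p₀ = P(outcome | unexposed) = 1066/2805 = 0.38004
Under exogeneity and monotonicity, PNS = p₁ − p₀.
PNS = 0.58604 − 0.38004 = 0.206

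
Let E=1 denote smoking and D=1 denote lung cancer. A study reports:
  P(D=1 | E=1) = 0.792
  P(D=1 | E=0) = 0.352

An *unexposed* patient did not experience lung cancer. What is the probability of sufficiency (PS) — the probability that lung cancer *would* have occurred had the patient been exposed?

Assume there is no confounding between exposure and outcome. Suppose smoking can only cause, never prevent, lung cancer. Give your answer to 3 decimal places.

Let p₁ = 0.792, p₀ = 0.352.
Under exogeneity and monotonicity, PS = (p₁ − p₀) / (1 − p₀).
PS = (0.792 − 0.352) / (1 − 0.352) = 0.44 / 0.648 ≈ 0.6790

PS ≈ 0.679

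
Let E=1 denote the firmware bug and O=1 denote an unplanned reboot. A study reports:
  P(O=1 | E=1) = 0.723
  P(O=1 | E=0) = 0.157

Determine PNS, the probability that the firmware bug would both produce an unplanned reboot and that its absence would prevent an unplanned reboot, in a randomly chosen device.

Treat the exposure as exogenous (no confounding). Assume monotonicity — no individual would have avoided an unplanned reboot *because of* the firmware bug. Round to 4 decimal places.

PNS ≈ 0.5660

Let p₁ = 0.723, p₀ = 0.157.
Under exogeneity and monotonicity, PNS = p₁ − p₀.
PNS = 0.723 − 0.157 = 0.566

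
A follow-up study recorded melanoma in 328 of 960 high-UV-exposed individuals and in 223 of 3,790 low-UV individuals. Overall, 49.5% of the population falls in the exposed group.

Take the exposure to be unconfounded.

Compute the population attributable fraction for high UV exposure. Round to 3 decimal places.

PAF ≈ 0.704

p₁ = P(outcome | exposed) = 328/960 = 0.34167
p₀ = P(outcome | unexposed) = 223/3790 = 0.058839
Overall risk P(Y=1) = π·p₁ + (1−π)·p₀ = 0.495×0.34167 + 0.505×0.058839 = 0.19884.
Under exogeneity, PAF = [P(Y=1) − p₀] / P(Y=1).
PAF = (0.19884 − 0.058839) / 0.19884 ≈ 0.7041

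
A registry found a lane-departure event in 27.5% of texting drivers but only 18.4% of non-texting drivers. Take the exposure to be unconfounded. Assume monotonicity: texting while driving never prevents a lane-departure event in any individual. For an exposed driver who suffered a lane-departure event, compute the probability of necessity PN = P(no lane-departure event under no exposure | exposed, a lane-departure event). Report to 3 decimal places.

p₁ = 0.275, p₀ = 0.184.
Under exogeneity and monotonicity, PN = (p₁ − p₀) / p₁.
PN = (0.275 − 0.184) / 0.275 = 0.091 / 0.275 ≈ 0.3309

PN ≈ 0.331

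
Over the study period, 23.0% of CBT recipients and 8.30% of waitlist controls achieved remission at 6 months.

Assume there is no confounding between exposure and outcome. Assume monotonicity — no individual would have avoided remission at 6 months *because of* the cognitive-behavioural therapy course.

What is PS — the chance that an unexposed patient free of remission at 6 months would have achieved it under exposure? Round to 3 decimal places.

PS ≈ 0.160

p₁ = 0.23, p₀ = 0.083.
Under exogeneity and monotonicity, PS = (p₁ − p₀) / (1 − p₀).
PS = (0.23 − 0.083) / (1 − 0.083) = 0.147 / 0.917 ≈ 0.1603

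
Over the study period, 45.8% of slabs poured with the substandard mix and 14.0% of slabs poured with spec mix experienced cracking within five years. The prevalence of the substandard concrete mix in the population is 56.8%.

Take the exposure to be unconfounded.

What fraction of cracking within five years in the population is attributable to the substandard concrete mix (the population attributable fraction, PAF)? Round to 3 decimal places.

p₁ = 0.458, p₀ = 0.14.
Overall risk P(Y=1) = π·p₁ + (1−π)·p₀ = 0.568×0.458 + 0.432×0.14 = 0.32062.
Under exogeneity, PAF = [P(Y=1) − p₀] / P(Y=1).
PAF = (0.32062 − 0.14) / 0.32062 ≈ 0.5634

PAF ≈ 0.563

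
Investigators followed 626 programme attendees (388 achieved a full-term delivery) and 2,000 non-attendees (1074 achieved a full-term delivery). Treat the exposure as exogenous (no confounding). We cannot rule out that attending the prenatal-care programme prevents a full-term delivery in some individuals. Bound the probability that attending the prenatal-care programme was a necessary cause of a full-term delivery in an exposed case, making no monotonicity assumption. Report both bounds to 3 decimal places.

p₁ = P(outcome | exposed) = 388/626 = 0.61981
p₀ = P(outcome | unexposed) = 1074/2000 = 0.537
Under exogeneity alone the bounds on PN are max{0,(p₁−p₀)/p₁} ≤ PN ≤ min{1,(1−p₀)/p₁}.
  lower = (p₁ − p₀)/p₁ = 0.082808 / 0.61981 ≈ 0.1336
  upper = min{1, (1 − p₀)/p₁} = 0.463 / 0.61981 ≈ 0.7470

0.134 ≤ PN ≤ 0.747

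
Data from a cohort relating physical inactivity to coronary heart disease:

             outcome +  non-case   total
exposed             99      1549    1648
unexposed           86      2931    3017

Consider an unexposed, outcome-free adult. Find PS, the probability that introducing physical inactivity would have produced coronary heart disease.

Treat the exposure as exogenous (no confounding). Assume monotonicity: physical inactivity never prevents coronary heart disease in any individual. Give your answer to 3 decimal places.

p₁ = P(outcome | exposed) = 99/1648 = 0.060073
p₀ = P(outcome | unexposed) = 86/3017 = 0.028505
Under exogeneity and monotonicity, PS = (p₁ − p₀) / (1 − p₀).
PS = (0.060073 − 0.028505) / (1 − 0.028505) = 0.031568 / 0.97149 ≈ 0.0325

PS ≈ 0.032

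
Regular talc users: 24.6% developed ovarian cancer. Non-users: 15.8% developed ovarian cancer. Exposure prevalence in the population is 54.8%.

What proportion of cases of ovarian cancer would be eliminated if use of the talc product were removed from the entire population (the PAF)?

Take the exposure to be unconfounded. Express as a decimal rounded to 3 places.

PAF ≈ 0.234

p₁ = 0.246, p₀ = 0.158.
Overall risk P(Y=1) = π·p₁ + (1−π)·p₀ = 0.548×0.246 + 0.452×0.158 = 0.20622.
Under exogeneity, PAF = [P(Y=1) − p₀] / P(Y=1).
PAF = (0.20622 − 0.158) / 0.20622 ≈ 0.2338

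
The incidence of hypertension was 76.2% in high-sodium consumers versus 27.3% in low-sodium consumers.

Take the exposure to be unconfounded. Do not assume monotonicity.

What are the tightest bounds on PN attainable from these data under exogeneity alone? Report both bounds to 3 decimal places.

p₁ = 0.762, p₀ = 0.273.
Under exogeneity alone the bounds on PN are max{0,(p₁−p₀)/p₁} ≤ PN ≤ min{1,(1−p₀)/p₁}.
  lower = (p₁ − p₀)/p₁ = 0.489 / 0.762 ≈ 0.6417
  upper = min{1, (1 − p₀)/p₁} = 0.727 / 0.762 ≈ 0.9541

0.642 ≤ PN ≤ 0.954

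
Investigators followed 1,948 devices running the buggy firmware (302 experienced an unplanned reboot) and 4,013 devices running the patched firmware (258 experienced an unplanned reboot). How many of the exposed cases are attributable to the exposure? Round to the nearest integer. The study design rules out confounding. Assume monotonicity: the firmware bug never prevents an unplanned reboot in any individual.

p₁ = P(outcome | exposed) = 302/1948 = 0.15503
p₀ = P(outcome | unexposed) = 258/4013 = 0.064291
PN = (p₁ − p₀)/p₁ = (0.15503 − 0.064291) / 0.15503 ≈ 0.58530.
Attributable cases ≈ PN × (exposed cases) = 0.58530 × 302 ≈ 176.76.

about 177 cases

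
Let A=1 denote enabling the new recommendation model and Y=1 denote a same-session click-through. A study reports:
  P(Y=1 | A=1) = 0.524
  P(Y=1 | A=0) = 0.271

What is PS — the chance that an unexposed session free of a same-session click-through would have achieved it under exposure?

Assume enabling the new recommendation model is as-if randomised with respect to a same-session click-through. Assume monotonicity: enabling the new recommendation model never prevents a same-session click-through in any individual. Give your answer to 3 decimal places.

Let p₁ = 0.524, p₀ = 0.271.
Under exogeneity and monotonicity, PS = (p₁ − p₀) / (1 − p₀).
PS = (0.524 − 0.271) / (1 − 0.271) = 0.253 / 0.729 ≈ 0.3471

PS ≈ 0.347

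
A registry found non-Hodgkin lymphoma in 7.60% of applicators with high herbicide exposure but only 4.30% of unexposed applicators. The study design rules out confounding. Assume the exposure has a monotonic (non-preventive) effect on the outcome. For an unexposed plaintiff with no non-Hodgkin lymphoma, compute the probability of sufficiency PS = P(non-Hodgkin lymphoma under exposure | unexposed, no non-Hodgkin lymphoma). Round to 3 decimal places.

p₁ = 0.076, p₀ = 0.043.
Under exogeneity and monotonicity, PS = (p₁ − p₀) / (1 − p₀).
PS = (0.076 − 0.043) / (1 − 0.043) = 0.033 / 0.957 ≈ 0.0345

PS ≈ 0.034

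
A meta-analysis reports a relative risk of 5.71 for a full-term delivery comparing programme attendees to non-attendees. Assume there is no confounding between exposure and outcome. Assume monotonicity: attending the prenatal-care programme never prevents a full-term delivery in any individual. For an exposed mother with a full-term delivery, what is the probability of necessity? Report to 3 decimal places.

PN ≈ 0.825

Under exogeneity and monotonicity, PN = (RR − 1) / RR = 1 − 1/RR.
PN = (5.71 − 1) / 5.71 = 4.71 / 5.71 ≈ 0.8249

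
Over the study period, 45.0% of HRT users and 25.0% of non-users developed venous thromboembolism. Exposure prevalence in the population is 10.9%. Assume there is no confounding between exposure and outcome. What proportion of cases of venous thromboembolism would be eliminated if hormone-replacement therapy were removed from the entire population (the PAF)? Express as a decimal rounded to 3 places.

PAF ≈ 0.080

p₁ = 0.45, p₀ = 0.25.
Overall risk P(Y=1) = π·p₁ + (1−π)·p₀ = 0.109×0.45 + 0.891×0.25 = 0.2718.
Under exogeneity, PAF = [P(Y=1) − p₀] / P(Y=1).
PAF = (0.2718 − 0.25) / 0.2718 ≈ 0.0802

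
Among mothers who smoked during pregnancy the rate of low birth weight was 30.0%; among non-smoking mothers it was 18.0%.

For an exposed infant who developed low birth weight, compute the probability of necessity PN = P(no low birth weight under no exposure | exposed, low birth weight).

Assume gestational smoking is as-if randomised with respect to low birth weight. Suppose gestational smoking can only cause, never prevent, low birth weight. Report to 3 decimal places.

PN ≈ 0.400

p₁ = 0.3, p₀ = 0.18.
Under exogeneity and monotonicity, PN = (p₁ − p₀) / p₁.
PN = (0.3 − 0.18) / 0.3 = 0.12 / 0.3 ≈ 0.4000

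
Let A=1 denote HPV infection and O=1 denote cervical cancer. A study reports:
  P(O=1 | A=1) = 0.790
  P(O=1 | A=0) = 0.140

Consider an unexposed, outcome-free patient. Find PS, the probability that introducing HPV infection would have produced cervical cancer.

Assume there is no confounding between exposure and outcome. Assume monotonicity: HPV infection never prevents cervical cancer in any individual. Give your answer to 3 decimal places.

Let p₁ = 0.79, p₀ = 0.14.
Under exogeneity and monotonicity, PS = (p₁ − p₀) / (1 − p₀).
PS = (0.79 − 0.14) / (1 − 0.14) = 0.65 / 0.86 ≈ 0.7558

PS ≈ 0.756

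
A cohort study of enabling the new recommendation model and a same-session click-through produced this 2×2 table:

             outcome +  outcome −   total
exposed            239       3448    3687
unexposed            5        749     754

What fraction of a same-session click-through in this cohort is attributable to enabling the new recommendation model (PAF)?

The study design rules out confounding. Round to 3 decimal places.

PAF ≈ 0.879

p₁ = P(outcome | exposed) = 239/3687 = 0.064822
p₀ = P(outcome | unexposed) = 5/754 = 0.0066313
Exposure prevalence π = 3687/4441 = 0.83022; overall risk P(Y=1) = 0.054943.
Under exogeneity, PAF = [P(Y=1) − p₀]/P(Y=1).
PAF = (0.054943 − 0.0066313) / 0.054943 ≈ 0.8793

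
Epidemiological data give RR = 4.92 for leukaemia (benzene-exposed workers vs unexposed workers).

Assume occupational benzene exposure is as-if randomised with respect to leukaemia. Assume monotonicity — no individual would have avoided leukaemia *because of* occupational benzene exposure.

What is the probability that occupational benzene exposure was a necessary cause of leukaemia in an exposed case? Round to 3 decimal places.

Under exogeneity and monotonicity, PN = (RR − 1) / RR = 1 − 1/RR.
PN = (4.92 − 1) / 4.92 = 3.92 / 4.92 ≈ 0.7967

PN ≈ 0.797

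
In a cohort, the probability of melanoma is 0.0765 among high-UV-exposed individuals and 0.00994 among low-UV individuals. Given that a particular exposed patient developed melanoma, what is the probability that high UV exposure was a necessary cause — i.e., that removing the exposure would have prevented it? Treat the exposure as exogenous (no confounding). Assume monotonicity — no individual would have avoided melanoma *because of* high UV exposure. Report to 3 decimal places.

Let p₁ = 0.0765, p₀ = 0.00994.
Under exogeneity and monotonicity, PN = (p₁ − p₀) / p₁.
PN = (0.0765 − 0.00994) / 0.0765 = 0.06656 / 0.0765 ≈ 0.8701

PN ≈ 0.870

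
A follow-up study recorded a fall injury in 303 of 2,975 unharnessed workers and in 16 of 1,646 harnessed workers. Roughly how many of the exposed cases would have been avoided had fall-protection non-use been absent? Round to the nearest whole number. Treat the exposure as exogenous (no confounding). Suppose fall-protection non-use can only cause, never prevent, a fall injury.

about 274 cases

p₁ = P(outcome | exposed) = 303/2975 = 0.10185
p₀ = P(outcome | unexposed) = 16/1646 = 0.0097205
PN = (p₁ − p₀)/p₁ = (0.10185 − 0.0097205) / 0.10185 ≈ 0.90456.
Attributable cases ≈ PN × (exposed cases) = 0.90456 × 303 ≈ 274.08.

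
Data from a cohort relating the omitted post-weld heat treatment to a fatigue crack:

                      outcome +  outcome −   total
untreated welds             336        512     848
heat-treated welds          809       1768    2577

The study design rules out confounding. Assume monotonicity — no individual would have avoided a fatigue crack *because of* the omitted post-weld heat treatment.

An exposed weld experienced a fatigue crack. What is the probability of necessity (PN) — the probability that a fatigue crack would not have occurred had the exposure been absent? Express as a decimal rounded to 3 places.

p₁ = P(outcome | exposed) = 336/848 = 0.39623
p₀ = P(outcome | unexposed) = 809/2577 = 0.31393
Under exogeneity and monotonicity, PN = (p₁ − p₀)/p₁.
PN = (0.39623 − 0.31393) / 0.39623 ≈ 0.2077

PN ≈ 0.208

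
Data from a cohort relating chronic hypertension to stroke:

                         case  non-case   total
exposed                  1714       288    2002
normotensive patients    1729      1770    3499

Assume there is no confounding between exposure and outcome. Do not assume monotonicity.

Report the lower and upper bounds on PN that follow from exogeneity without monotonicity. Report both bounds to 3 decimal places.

0.423 ≤ PN ≤ 0.591

p₁ = P(outcome | exposed) = 1714/2002 = 0.85614
p₀ = P(outcome | unexposed) = 1729/3499 = 0.49414
Under exogeneity alone the bounds on PN are max{0,(p₁−p₀)/p₁} ≤ PN ≤ min{1,(1−p₀)/p₁}.
  lower = (p₁ − p₀)/p₁ = 0.362 / 0.85614 ≈ 0.4228
  upper = min{1, (1 − p₀)/p₁} = 0.50586 / 0.85614 ≈ 0.5909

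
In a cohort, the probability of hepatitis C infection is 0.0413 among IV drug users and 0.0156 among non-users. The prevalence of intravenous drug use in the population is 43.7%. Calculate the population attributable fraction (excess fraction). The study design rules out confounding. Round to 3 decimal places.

Let p₁ = 0.0413, p₀ = 0.0156.
Overall risk P(Y=1) = π·p₁ + (1−π)·p₀ = 0.437×0.0413 + 0.563×0.0156 = 0.026831.
Under exogeneity, PAF = [P(Y=1) − p₀] / P(Y=1).
PAF = (0.026831 − 0.0156) / 0.026831 ≈ 0.4186

PAF ≈ 0.419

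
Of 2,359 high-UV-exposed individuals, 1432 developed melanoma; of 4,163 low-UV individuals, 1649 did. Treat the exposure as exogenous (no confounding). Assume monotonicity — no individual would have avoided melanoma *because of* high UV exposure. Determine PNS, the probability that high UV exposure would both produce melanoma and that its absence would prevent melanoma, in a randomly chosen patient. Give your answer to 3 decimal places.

p₁ = P(outcome | exposed) = 1432/2359 = 0.60704
p₀ = P(outcome | unexposed) = 1649/4163 = 0.39611
Under exogeneity and monotonicity, PNS = p₁ − p₀.
PNS = 0.60704 − 0.39611 = 0.21093

PNS ≈ 0.211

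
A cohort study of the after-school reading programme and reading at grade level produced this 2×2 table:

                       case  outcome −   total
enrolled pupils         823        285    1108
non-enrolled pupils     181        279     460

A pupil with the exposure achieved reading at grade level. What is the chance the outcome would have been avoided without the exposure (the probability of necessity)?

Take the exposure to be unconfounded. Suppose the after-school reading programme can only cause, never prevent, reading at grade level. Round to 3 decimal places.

p₁ = P(outcome | exposed) = 823/1108 = 0.74278
p₀ = P(outcome | unexposed) = 181/460 = 0.39348
Under exogeneity and monotonicity, PN = (p₁ − p₀)/p₁.
PN = (0.74278 − 0.39348) / 0.74278 ≈ 0.4703

PN ≈ 0.470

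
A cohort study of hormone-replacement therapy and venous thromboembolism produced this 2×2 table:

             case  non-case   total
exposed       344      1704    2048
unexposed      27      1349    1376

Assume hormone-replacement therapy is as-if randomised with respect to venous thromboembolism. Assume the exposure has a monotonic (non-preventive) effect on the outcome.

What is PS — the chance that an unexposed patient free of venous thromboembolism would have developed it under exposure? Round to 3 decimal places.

PS ≈ 0.151

p₁ = P(outcome | exposed) = 344/2048 = 0.16797
p₀ = P(outcome | unexposed) = 27/1376 = 0.019622
Under exogeneity and monotonicity, PS = (p₁ − p₀) / (1 − p₀).
PS = (0.16797 − 0.019622) / (1 − 0.019622) = 0.14835 / 0.98038 ≈ 0.1513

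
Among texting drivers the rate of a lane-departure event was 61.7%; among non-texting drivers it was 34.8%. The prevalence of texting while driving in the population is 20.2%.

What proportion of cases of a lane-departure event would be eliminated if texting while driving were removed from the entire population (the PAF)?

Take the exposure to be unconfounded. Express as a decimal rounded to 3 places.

p₁ = 0.617, p₀ = 0.348.
Overall risk P(Y=1) = π·p₁ + (1−π)·p₀ = 0.202×0.617 + 0.798×0.348 = 0.40234.
Under exogeneity, PAF = [P(Y=1) − p₀] / P(Y=1).
PAF = (0.40234 − 0.348) / 0.40234 ≈ 0.1351

PAF ≈ 0.135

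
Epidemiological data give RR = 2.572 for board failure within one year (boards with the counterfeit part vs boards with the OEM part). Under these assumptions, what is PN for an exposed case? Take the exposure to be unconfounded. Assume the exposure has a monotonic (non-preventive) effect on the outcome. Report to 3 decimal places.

Under exogeneity and monotonicity, PN = (RR − 1) / RR = 1 − 1/RR.
PN = (2.572 − 1) / 2.572 = 1.572 / 2.572 ≈ 0.6112

PN ≈ 0.611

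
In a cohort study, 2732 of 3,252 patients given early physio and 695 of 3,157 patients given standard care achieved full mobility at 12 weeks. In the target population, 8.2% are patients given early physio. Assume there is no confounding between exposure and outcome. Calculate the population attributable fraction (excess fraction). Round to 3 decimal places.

PAF ≈ 0.188

p₁ = P(outcome | exposed) = 2732/3252 = 0.8401
p₀ = P(outcome | unexposed) = 695/3157 = 0.22015
Overall risk P(Y=1) = π·p₁ + (1−π)·p₀ = 0.082×0.8401 + 0.918×0.22015 = 0.27098.
Under exogeneity, PAF = [P(Y=1) − p₀] / P(Y=1).
PAF = (0.27098 − 0.22015) / 0.27098 ≈ 0.1876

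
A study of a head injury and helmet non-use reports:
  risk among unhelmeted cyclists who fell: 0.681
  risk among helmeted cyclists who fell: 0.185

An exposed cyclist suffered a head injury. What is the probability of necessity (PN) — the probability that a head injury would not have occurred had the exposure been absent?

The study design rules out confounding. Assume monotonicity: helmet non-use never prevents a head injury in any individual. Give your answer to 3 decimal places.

PN ≈ 0.728

Let p₁ = 0.681, p₀ = 0.185.
Under exogeneity and monotonicity, PN = (p₁ − p₀) / p₁.
PN = (0.681 − 0.185) / 0.681 = 0.496 / 0.681 ≈ 0.7283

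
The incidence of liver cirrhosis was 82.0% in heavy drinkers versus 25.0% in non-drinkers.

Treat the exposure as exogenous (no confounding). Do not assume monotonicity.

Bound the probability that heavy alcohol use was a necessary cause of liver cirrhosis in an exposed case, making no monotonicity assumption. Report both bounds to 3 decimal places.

p₁ = 0.82, p₀ = 0.25.
Under exogeneity alone the bounds on PN are max{0,(p₁−p₀)/p₁} ≤ PN ≤ min{1,(1−p₀)/p₁}.
  lower = (p₁ − p₀)/p₁ = 0.57 / 0.82 ≈ 0.6951
  upper = min{1, (1 − p₀)/p₁} = 0.75 / 0.82 ≈ 0.9146

0.695 ≤ PN ≤ 0.915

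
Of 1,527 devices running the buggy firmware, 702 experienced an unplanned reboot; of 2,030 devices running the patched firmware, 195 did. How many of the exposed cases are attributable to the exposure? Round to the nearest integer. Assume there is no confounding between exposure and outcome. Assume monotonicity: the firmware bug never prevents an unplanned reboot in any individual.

p₁ = P(outcome | exposed) = 702/1527 = 0.45972
p₀ = P(outcome | unexposed) = 195/2030 = 0.096059
PN = (p₁ − p₀)/p₁ = (0.45972 − 0.096059) / 0.45972 ≈ 0.79105.
Attributable cases ≈ PN × (exposed cases) = 0.79105 × 702 ≈ 555.32.

about 555 cases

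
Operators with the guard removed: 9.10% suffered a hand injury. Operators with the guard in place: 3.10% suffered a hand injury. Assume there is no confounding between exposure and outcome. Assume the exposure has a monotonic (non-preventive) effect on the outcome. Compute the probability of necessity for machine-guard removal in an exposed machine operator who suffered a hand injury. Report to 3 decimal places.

p₁ = 0.091, p₀ = 0.031.
Under exogeneity and monotonicity, PN = (p₁ − p₀) / p₁.
PN = (0.091 − 0.031) / 0.091 = 0.06 / 0.091 ≈ 0.6593

PN ≈ 0.659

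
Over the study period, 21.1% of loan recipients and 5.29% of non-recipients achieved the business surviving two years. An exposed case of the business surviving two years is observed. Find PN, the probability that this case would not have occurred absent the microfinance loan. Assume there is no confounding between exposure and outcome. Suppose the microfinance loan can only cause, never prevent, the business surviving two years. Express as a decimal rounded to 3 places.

p₁ = 0.211, p₀ = 0.0529.
Under exogeneity and monotonicity, PN = (p₁ − p₀) / p₁.
PN = (0.211 − 0.0529) / 0.211 = 0.1581 / 0.211 ≈ 0.7493

PN ≈ 0.749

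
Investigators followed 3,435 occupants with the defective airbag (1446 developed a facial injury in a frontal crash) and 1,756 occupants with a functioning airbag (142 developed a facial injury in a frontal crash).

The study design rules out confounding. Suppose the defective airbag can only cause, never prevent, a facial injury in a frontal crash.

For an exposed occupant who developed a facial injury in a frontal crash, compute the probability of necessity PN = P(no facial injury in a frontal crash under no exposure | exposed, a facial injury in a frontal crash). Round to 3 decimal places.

PN ≈ 0.808

p₁ = P(outcome | exposed) = 1446/3435 = 0.42096
p₀ = P(outcome | unexposed) = 142/1756 = 0.080866
Under exogeneity and monotonicity, PN = (p₁ − p₀) / p₁.
PN = (0.42096 − 0.080866) / 0.42096 = 0.3401 / 0.42096 ≈ 0.8079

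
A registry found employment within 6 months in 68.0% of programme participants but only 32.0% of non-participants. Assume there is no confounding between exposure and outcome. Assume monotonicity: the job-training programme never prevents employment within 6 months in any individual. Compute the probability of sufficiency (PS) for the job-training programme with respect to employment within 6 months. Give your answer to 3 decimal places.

PS ≈ 0.529

p₁ = 0.68, p₀ = 0.32.
Under exogeneity and monotonicity, PS = (p₁ − p₀) / (1 − p₀).
PS = (0.68 − 0.32) / (1 − 0.32) = 0.36 / 0.68 ≈ 0.5294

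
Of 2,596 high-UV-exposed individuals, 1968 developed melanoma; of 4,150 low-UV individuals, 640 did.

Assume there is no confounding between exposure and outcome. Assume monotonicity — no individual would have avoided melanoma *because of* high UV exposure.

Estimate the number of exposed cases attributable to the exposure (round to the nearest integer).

p₁ = P(outcome | exposed) = 1968/2596 = 0.75809
p₀ = P(outcome | unexposed) = 640/4150 = 0.15422
PN = (p₁ − p₀)/p₁ = (0.75809 − 0.15422) / 0.75809 ≈ 0.79657.
Attributable cases ≈ PN × (exposed cases) = 0.79657 × 1968 ≈ 1567.65.

about 1568 cases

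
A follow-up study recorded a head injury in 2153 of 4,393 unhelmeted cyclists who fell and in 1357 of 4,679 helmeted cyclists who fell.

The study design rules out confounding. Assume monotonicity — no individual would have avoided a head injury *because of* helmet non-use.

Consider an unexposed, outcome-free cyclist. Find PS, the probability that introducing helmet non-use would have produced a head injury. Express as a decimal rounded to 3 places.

PS ≈ 0.282

p₁ = P(outcome | exposed) = 2153/4393 = 0.4901
p₀ = P(outcome | unexposed) = 1357/4679 = 0.29002
Under exogeneity and monotonicity, PS = (p₁ − p₀) / (1 − p₀).
PS = (0.4901 − 0.29002) / (1 − 0.29002) = 0.20008 / 0.70998 ≈ 0.2818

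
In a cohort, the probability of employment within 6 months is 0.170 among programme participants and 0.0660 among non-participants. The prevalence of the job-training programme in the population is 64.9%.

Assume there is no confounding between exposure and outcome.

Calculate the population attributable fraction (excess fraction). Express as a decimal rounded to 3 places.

PAF ≈ 0.506

Let p₁ = 0.17, p₀ = 0.066.
Overall risk P(Y=1) = π·p₁ + (1−π)·p₀ = 0.649×0.17 + 0.351×0.066 = 0.1335.
Under exogeneity, PAF = [P(Y=1) − p₀] / P(Y=1).
PAF = (0.1335 − 0.066) / 0.1335 ≈ 0.5056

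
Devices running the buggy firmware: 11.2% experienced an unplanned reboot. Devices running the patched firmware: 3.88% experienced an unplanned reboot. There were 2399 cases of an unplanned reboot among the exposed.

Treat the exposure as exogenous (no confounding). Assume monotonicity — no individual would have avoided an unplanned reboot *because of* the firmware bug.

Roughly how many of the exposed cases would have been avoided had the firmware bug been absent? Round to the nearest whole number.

p₁ = 0.112, p₀ = 0.0388.
PN = (p₁ − p₀)/p₁ = (0.112 − 0.0388) / 0.112 ≈ 0.65357.
Attributable cases ≈ PN × (exposed cases) = 0.65357 × 2399 ≈ 1567.92.

about 1568 cases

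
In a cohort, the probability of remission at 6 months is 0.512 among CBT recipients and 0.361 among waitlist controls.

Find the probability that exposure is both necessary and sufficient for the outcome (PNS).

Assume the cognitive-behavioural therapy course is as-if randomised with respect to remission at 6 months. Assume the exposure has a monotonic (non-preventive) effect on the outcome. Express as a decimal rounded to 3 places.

PNS ≈ 0.151

Let p₁ = 0.512, p₀ = 0.361.
Under exogeneity and monotonicity, PNS = p₁ − p₀.
PNS = 0.512 − 0.361 = 0.151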